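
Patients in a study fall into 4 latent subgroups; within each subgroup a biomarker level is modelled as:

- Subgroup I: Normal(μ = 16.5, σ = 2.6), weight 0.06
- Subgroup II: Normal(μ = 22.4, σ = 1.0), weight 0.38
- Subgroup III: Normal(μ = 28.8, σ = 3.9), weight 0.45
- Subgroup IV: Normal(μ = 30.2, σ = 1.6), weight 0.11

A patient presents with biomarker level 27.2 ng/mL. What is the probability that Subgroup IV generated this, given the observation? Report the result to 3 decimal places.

0.101

Posterior ∝ prior × likelihood, so P(k | x) ∝ π_k f_k(x); normalise over all components.
Normal densities:
  p_I = 3.2229e-05
  p_II = 3.9613e-06
  p_III = 0.0940367
  p_IV = 0.0429914
Prior × likelihood for each component:
  π_I·p_I = 0.06 × 3.2229e-05 = 1.93374e-06
  π_II·p_II = 0.38 × 3.9613e-06 = 1.50529e-06
  π_III·p_III = 0.45 × 0.0940367 = 0.0423165
  π_IV·p_IV = 0.11 × 0.0429914 = 0.00472906
Denominator: 1.93374e-06 + 1.50529e-06 + 0.0423165 + 0.00472906 = 0.047049
So the posterior for Subgroup IV is 0.00472906 / 0.047049 ≈ 0.101.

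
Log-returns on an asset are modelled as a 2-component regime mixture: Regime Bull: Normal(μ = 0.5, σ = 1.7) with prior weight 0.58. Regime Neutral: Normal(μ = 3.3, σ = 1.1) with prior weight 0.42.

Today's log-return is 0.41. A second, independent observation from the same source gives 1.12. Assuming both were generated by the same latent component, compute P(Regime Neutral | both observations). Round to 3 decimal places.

Apply Bayes' rule: the posterior for each component is proportional to its prior times its likelihood at x.
Since both observations come from the same component, the likelihood for component k is f_k(x₁)·f_k(x₂).
  L_Bull = [0.234343] × [0.219573] = 0.0514554
  L_Neutral = [0.0114986] × [0.050892] = 0.000585186
Prior × likelihood for each component:
  P(Z=Bull)·L_Bull = 0.58 × 0.0514554 = 0.0298441
  P(Z=Neutral)·L_Neutral = 0.42 × 0.000585186 = 0.000245778
Evidence: 0.0298441 + 0.000245778 = 0.0300899
Responsibility of Regime Neutral: 0.000245778 / 0.0300899 ≈ 0.008

0.008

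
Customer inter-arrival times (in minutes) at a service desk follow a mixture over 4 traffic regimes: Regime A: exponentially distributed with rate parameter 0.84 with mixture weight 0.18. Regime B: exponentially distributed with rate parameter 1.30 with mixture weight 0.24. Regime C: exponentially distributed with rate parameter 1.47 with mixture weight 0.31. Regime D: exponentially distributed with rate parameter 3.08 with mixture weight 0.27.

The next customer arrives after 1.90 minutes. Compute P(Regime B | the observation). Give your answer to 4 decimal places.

0.3022

Apply Bayes' rule: the posterior for each component is proportional to its prior times its likelihood at x.
Evaluate each component's likelihood at the observed value:
  L_A = 0.170273
  L_B = 0.10996
  L_C = 0.0900187
  L_D = 0.00885237
Unnormalised posteriors:
  π_A·L_A = 0.18 × 0.170273 = 0.0306491
  π_B·L_B = 0.24 × 0.10996 = 0.0263905
  π_C·L_C = 0.31 × 0.0900187 = 0.0279058
  π_D·L_D = 0.27 × 0.00885237 = 0.00239014
Marginal: 0.0306491 + 0.0263905 + 0.0279058 + 0.00239014 = 0.0873355
Responsibility of Regime B: 0.0263905 / 0.0873355 ≈ 0.3022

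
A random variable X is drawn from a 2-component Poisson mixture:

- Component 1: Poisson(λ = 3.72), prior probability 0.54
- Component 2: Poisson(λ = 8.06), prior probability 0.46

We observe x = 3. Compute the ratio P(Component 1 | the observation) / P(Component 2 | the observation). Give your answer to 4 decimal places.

8.8531

The posterior odds equal the prior odds times the likelihood ratio: (π_i/π_j)·(f_i(x)/f_j(x)).
Evaluate each component's likelihood at the observed value:
  p_1 = 0.207923
  p_2 = 0.0275702
Posterior odds = (π_1·p_1) / (π_2·p_2) = (0.54·0.207923) / (0.46·0.0275702) = 0.112278 / 0.0126823 ≈ 8.8531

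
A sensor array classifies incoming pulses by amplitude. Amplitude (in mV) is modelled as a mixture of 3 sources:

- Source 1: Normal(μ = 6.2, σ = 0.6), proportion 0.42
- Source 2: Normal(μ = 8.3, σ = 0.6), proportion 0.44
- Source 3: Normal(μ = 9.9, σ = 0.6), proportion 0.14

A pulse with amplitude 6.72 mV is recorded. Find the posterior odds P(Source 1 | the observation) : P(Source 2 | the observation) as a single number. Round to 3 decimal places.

21.013

Posterior odds = (π_i f_i(x)) / (π_j f_j(x)); the normalising sum cancels.
Normal densities:
  L_1 = 0.456727
  L_2 = 0.0207474
  L_3 = 5.28558e-07
0.191826 / 0.00912885 ≈ 21.013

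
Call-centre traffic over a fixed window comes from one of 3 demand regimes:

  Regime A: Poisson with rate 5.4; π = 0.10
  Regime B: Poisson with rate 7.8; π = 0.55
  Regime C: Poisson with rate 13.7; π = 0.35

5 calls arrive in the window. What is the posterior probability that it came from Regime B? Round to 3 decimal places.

0.742

Apply Bayes' rule: the posterior for each component is proportional to its prior times its likelihood at x.
Component likelihoods at x = 5 calls:
  p_A = e^(−5.4)·5.4^5/5! = 0.172821
  p_B = e^(−7.8)·7.8^5/5! = 0.0985814
  p_C = e^(−13.7)·13.7^5/5! = 0.00451427
Multiply by the mixture weights:
  π_A·p_A = 0.10 × 0.172821 = 0.0172821
  π_B·p_B = 0.55 × 0.0985814 = 0.0542197
  π_C·p_C = 0.35 × 0.00451427 = 0.00157999
Normaliser: 0.0172821 + 0.0542197 + 0.00157999 = 0.0730819
P(Regime B | x) = 0.0542197 / 0.0730819 ≈ 0.742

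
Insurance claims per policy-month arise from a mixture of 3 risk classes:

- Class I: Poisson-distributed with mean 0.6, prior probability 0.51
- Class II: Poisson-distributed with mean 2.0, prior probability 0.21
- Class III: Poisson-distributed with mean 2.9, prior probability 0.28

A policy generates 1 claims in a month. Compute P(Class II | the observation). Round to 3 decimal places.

Apply Bayes' rule: the posterior for each component is proportional to its prior times its likelihood at x.
Poisson probabilities:
  f_I = e^(−0.6)·0.6^1/1! = 0.329287
  f_II = e^(−2.0)·2.0^1/1! = 0.270671
  f_III = e^(−2.9)·2.9^1/1! = 0.159567
Prior × likelihood for each component:
  π_I·f_I = 0.51 × 0.329287 = 0.167936
  π_II·f_II = 0.21 × 0.270671 = 0.0568408
  π_III·f_III = 0.28 × 0.159567 = 0.0446789
Normaliser: 0.167936 + 0.0568408 + 0.0446789 = 0.269456
P(Class II | data) ≈ 0.211

0.211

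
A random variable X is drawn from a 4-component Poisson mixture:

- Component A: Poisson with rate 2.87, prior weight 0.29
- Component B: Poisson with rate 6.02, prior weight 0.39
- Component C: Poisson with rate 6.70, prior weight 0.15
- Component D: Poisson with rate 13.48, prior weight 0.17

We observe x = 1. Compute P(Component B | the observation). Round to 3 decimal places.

0.105

P(component k | x) = π_k·f_k(x) / marginal(x), where marginal(x) = Σ_j π_j·f_j(x).
Poisson probabilities:
  L_A = e^(−2.87)·2.87^1/1! = 0.162726
  L_B = e^(−6.02)·6.02^1/1! = 0.0146266
  L_C = e^(−6.70)·6.70^1/1! = 0.00824711
  L_D = e^(−13.48)·13.48^1/1! = 1.88539e-05
Prior × likelihood for each component:
  π_A·L_A = 0.29 × 0.162726 = 0.0471905
  π_B·L_B = 0.39 × 0.0146266 = 0.00570438
  π_C·L_C = 0.15 × 0.00824711 = 0.00123707
  π_D·L_D = 0.17 × 1.88539e-05 = 3.20516e-06
Normaliser: 0.0471905 + 0.00570438 + 0.00123707 + 3.20516e-06 = 0.0541352
P(Component B | the observation) ≈ 0.105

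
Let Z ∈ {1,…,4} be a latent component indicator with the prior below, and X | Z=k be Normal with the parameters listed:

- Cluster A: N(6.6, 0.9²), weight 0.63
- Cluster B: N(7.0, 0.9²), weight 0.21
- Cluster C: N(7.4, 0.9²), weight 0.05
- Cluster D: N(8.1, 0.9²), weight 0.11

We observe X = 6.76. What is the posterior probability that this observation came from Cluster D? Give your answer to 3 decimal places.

0.040

Posterior ∝ prior × likelihood, so P(k | x) ∝ w_k f_k(x); normalise over all components.
Normal densities:
  f_A = 0.43632
  f_B = 0.427785
  f_C = 0.34424
  f_D = 0.146318
Weight by the priors:
  w_A·f_A = 0.63 × 0.43632 = 0.274881
  w_B·f_B = 0.21 × 0.427785 = 0.0898349
  w_C·f_C = 0.05 × 0.34424 = 0.017212
  w_D·f_D = 0.11 × 0.146318 = 0.016095
Sum: 0.274881 + 0.0898349 + 0.017212 + 0.016095 = 0.398023
Responsibility of Cluster D: 0.016095 / 0.398023 ≈ 0.040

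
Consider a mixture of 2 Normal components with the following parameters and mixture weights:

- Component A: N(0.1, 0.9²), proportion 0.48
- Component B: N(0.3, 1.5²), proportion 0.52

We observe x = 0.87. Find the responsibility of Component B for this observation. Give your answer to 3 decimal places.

By Bayes' theorem, P(k | x) = w_k f_k(x) / Σ_j w_j f_j(x).
Normal densities:
  f_A = (1/(0.9·√(2π)))·exp(−(0.87−0.1)²/(2·0.9²)) = 0.443269·exp(-0.36599) = 0.307412
  f_B = (1/(1.5·√(2π)))·exp(−(0.87−0.3)²/(2·1.5²)) = 0.265962·exp(-0.07220) = 0.247436
Multiply by the mixture weights:
  w_A·f_A = 0.48 × 0.307412 = 0.147558
  w_B·f_B = 0.52 × 0.247436 = 0.128667
Sum: 0.147558 + 0.128667 = 0.276225
P(Component B | 0.87) = 0.128667 / 0.276225 ≈ 0.466

0.466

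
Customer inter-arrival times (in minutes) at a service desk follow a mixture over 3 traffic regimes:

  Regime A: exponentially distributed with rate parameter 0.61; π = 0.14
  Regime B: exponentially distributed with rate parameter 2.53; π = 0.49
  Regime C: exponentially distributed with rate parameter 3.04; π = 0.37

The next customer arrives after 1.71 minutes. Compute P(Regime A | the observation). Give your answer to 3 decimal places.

The responsibility of component k is w_k f_k(x) divided by Σ_j w_j f_j(x).
Component likelihoods at x = 1.71 minutes:
  L_A = 0.61·e^(−0.61·1.71) = 0.61·e^(−1.0431) = 0.21494
  L_B = 2.53·e^(−2.53·1.71) = 2.53·e^(−4.3263) = 0.0334374
  L_C = 3.04·e^(−3.04·1.71) = 3.04·e^(−5.1984) = 0.0167972
Multiply by the mixture weights:
  w_A·L_A = 0.14 × 0.21494 = 0.0300916
  w_B·L_B = 0.49 × 0.0334374 = 0.0163843
  w_C·L_C = 0.37 × 0.0167972 = 0.00621497
Denominator: 0.0300916 + 0.0163843 + 0.00621497 = 0.0526909
So the posterior for Regime A is 0.0300916 / 0.0526909 ≈ 0.571.

0.571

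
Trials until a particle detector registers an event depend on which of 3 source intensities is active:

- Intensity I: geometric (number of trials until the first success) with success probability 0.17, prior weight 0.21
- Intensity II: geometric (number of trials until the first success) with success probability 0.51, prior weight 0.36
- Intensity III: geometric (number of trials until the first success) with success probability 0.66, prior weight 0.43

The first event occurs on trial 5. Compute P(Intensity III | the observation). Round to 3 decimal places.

0.121

Apply Bayes' rule: the posterior for each component is proportional to its prior times its likelihood at x.
Geometric probabilities:
  p_I = 0.0806791
  p_II = 0.0294005
  p_III = 0.00881982
Unnormalised posteriors:
  π_I·p_I = 0.21 × 0.0806791 = 0.0169426
  π_II·p_II = 0.36 × 0.0294005 = 0.0105842
  π_III·p_III = 0.43 × 0.00881982 = 0.00379252
Normaliser: 0.0169426 + 0.0105842 + 0.00379252 = 0.0313193
P(Intensity III | data) ≈ 0.121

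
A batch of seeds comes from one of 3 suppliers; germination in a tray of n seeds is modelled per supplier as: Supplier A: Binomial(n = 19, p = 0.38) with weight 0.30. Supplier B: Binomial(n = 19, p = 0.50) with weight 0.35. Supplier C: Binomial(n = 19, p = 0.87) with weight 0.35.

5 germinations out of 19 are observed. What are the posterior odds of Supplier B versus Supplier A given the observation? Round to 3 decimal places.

Since P(k|x) ∝ π_k f_k(x), the posterior odds are π_i f_i(x) / (π_j f_j(x)).
Evaluate each component's likelihood at the observed value:
  f_A = 0.114263
  f_B = 0.0221786
  f_C = 2.28196e-09
Posterior odds = (π_B·f_B) / (π_A·f_A) = (0.35·0.0221786) / (0.30·0.114263) = 0.00776253 / 0.034279 ≈ 0.226

0.226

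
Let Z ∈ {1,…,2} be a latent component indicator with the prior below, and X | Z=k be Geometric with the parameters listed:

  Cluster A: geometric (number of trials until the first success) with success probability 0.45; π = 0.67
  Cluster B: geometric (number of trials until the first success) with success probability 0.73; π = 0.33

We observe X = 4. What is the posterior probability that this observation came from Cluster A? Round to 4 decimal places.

0.9136

P(component k | x) = π_k·f_k(x) / marginal(x), where marginal(x) = Σ_j π_j·f_j(x).
Evaluate each component's likelihood at the observed value:
  L_A = 0.0748688
  L_B = 0.0143686
Weight by the priors:
  π_A·L_A = 0.67 × 0.0748688 = 0.0501621
  π_B·L_B = 0.33 × 0.0143686 = 0.00474163
Sum: 0.0501621 + 0.00474163 = 0.0549037
P(Cluster A | x) ≈ 0.9136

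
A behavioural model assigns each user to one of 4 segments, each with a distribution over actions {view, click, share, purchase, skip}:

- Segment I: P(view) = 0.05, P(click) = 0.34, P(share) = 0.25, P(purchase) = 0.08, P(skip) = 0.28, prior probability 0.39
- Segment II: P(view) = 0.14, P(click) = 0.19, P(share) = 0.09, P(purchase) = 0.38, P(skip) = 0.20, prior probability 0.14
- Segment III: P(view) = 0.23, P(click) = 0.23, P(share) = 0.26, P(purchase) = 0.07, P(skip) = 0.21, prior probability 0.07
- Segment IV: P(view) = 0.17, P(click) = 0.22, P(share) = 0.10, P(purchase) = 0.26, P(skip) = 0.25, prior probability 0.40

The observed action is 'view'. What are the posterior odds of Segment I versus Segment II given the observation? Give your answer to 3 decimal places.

Since P(k|x) ∝ P(Z=k) f_k(x), the posterior odds are P(Z=i) f_i(x) / (P(Z=j) f_j(x)).
Component likelihoods at x = 'view':
  p_I = 0.05
  p_II = 0.14
  p_III = 0.23
  p_IV = 0.17
0.0195 / 0.0196 ≈ 0.995

0.995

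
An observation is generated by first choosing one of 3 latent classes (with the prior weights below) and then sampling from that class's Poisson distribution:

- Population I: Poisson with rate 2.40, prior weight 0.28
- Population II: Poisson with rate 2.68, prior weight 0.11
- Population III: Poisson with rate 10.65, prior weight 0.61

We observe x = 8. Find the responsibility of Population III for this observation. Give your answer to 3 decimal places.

P(component k | x) = w_k·f_k(x) / marginal(x), where marginal(x) = Σ_j w_j·f_j(x).
Poisson probabilities:
  f_I = e^(−2.40)·2.40^8/8! = 0.00247664
  f_II = e^(−2.68)·2.68^8/8! = 0.00452531
  f_III = e^(−10.65)·10.65^8/8! = 0.0972837
Unnormalised posteriors:
  w_I·f_I = 0.28 × 0.00247664 = 0.000693459
  w_II·f_II = 0.11 × 0.00452531 = 0.000497784
  w_III·f_III = 0.61 × 0.0972837 = 0.0593431
Normaliser: 0.000693459 + 0.000497784 + 0.0593431 = 0.0605343
P(Population III | the observation) = 0.0593431 / 0.0605343 ≈ 0.980

0.980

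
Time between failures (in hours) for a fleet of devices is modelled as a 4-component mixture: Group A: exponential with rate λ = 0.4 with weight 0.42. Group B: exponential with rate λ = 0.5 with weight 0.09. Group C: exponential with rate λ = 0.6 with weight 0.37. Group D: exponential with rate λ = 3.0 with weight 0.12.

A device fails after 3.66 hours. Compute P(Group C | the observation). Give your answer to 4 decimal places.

0.3489

Apply Bayes' rule: the posterior for each component is proportional to its prior times its likelihood at x.
Exponential densities:
  f_A = 0.0925237
  f_B = 0.0802068
  f_C = 0.0667484
  f_D = 5.11173e-05
Multiply by the mixture weights:
  w_A·f_A = 0.42 × 0.0925237 = 0.0388599
  w_B·f_B = 0.09 × 0.0802068 = 0.00721861
  w_C·f_C = 0.37 × 0.0667484 = 0.0246969
  w_D·f_D = 0.12 × 5.11173e-05 = 6.13408e-06
Evidence: 0.0388599 + 0.00721861 + 0.0246969 + 6.13408e-06 = 0.0707816
Responsibility of Group C: 0.0246969 / 0.0707816 ≈ 0.3489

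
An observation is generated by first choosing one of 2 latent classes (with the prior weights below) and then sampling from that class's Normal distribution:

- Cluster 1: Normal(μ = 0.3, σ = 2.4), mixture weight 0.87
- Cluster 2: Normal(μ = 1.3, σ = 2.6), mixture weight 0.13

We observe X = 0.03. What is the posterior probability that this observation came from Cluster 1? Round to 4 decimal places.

0.8903

P(component k | x) = π_k·f_k(x) / marginal(x), where marginal(x) = Σ_j π_j·f_j(x).
Evaluate each component's likelihood at the observed value:
  p_1 = 0.165177
  p_2 = 0.136184
Weight by the priors:
  π_1·p_1 = 0.87 × 0.165177 = 0.143704
  π_2·p_2 = 0.13 × 0.136184 = 0.0177039
Denominator: 0.143704 + 0.0177039 = 0.161408
So the posterior for Cluster 1 is 0.143704 / 0.161408 ≈ 0.8903.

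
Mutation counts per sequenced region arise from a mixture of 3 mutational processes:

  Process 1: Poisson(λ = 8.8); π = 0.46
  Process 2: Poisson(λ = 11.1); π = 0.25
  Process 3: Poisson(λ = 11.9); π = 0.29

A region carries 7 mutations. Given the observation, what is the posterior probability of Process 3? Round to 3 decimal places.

Apply Bayes' rule: the posterior for each component is proportional to its prior times its likelihood at x.
Evaluate each component's likelihood at the observed value:
  L_1 = 0.122224
  L_2 = 0.0622532
  L_3 = 0.0455296
Unnormalised posteriors:
  w_1·L_1 = 0.46 × 0.122224 = 0.0562231
  w_2·L_2 = 0.25 × 0.0622532 = 0.0155633
  w_3·L_3 = 0.29 × 0.0455296 = 0.0132036
Denominator: 0.0562231 + 0.0155633 + 0.0132036 = 0.08499
Responsibility of Process 3: 0.0132036 / 0.08499 ≈ 0.155

0.155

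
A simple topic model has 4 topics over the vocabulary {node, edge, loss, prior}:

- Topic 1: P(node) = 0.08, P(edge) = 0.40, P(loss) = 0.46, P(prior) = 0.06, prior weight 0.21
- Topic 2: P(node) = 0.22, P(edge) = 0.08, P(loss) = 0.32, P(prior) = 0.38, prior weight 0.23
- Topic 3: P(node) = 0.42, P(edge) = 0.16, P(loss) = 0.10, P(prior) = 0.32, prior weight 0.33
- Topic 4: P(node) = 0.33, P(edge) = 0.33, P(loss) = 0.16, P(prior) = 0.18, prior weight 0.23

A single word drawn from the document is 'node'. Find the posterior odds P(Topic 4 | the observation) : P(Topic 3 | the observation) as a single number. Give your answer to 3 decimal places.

0.548

Since P(k|x) ∝ P(Z=k) f_k(x), the posterior odds are P(Z=i) f_i(x) / (P(Z=j) f_j(x)).
Component likelihoods at x = 'node':
  f_1 = 0.08
  f_2 = 0.22
  f_3 = 0.42
  f_4 = 0.33
0.0759 / 0.1386 ≈ 0.548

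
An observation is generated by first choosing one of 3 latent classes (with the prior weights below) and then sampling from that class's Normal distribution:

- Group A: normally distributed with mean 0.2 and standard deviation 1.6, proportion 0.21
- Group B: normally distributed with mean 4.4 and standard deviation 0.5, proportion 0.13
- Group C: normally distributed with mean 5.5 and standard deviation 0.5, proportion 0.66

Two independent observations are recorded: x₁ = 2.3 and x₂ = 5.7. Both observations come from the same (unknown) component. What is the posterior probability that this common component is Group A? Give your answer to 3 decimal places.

0.973

Posterior ∝ prior × likelihood, so P(k | x) ∝ P(Z=k) f_k(x); normalise over all components.
Since both observations come from the same component, the likelihood for component k is f_k(x₁)·f_k(x₂).
  f_A = [0.105371] × [0.00067747] = 7.13855e-05
  f_B = [0.000117886] × [0.0271659] = 3.20249e-06
  f_C = [1.01763e-09] × [0.73654] = 7.49524e-10
Prior × likelihood for each component:
  P(Z=A)·f_A = 0.21 × 7.13855e-05 = 1.4991e-05
  P(Z=B)·f_B = 0.13 × 3.20249e-06 = 4.16323e-07
  P(Z=C)·f_C = 0.66 × 7.49524e-10 = 4.94686e-10
Sum: 1.4991e-05 + 4.16323e-07 + 4.94686e-10 = 1.54078e-05
P(Group A | x₁, x₂) ≈ 0.973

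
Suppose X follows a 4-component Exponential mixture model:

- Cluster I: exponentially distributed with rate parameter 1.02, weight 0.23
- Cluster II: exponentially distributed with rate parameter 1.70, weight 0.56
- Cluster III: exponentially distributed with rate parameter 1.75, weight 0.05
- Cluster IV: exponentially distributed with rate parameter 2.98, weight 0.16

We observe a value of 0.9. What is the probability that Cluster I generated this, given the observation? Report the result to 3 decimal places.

0.267

Apply Bayes' rule: the posterior for each component is proportional to its prior times its likelihood at x.
Exponential densities:
  f_I = 0.407303
  f_II = 0.368111
  f_III = 0.362263
  f_IV = 0.20391
Prior × likelihood for each component:
  π_I·f_I = 0.23 × 0.407303 = 0.0936797
  π_II·f_II = 0.56 × 0.368111 = 0.206142
  π_III·f_III = 0.05 × 0.362263 = 0.0181132
  π_IV·f_IV = 0.16 × 0.20391 = 0.0326256
Evidence: 0.0936797 + 0.206142 + 0.0181132 + 0.0326256 = 0.35056
Responsibility of Cluster I: 0.0936797 / 0.35056 ≈ 0.267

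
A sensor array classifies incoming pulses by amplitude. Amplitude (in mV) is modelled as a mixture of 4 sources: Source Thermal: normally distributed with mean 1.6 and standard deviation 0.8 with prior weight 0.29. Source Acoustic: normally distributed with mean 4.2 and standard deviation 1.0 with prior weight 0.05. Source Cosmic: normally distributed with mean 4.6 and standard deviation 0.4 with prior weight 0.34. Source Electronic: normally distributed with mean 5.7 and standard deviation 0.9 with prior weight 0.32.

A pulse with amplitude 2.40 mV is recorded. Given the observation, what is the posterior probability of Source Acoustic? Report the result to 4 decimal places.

0.0430

By Bayes' theorem, P(k | x) = π_k f_k(x) / Σ_j π_j f_j(x).
Normal densities:
  f_Thermal = 0.302463
  f_Acoustic = 0.0789502
  f_Cosmic = 2.69244e-07
  f_Electronic = 0.000533634
Weight by the priors:
  π_Thermal·f_Thermal = 0.29 × 0.302463 = 0.0877144
  π_Acoustic·f_Acoustic = 0.05 × 0.0789502 = 0.00394751
  π_Cosmic·f_Cosmic = 0.34 × 2.69244e-07 = 9.1543e-08
  π_Electronic·f_Electronic = 0.32 × 0.000533634 = 0.000170763
Normaliser: 0.0877144 + 0.00394751 + 9.1543e-08 + 0.000170763 = 0.0918327
Responsibility of Source Acoustic: 0.00394751 / 0.0918327 ≈ 0.0430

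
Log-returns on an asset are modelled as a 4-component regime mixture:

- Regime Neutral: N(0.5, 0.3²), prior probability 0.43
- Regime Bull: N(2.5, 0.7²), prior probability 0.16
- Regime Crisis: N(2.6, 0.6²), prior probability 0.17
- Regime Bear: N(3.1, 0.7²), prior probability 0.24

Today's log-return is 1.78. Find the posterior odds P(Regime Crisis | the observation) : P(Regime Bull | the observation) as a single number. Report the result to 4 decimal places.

The posterior odds equal the prior odds times the likelihood ratio: (π_i/π_j)·(f_i(x)/f_j(x)).
Normal densities:
  f_Neutral = (1/(0.3·√(2π)))·exp(−(1.78−0.5)²/(2·0.3²)) = 1.329808·exp(-9.10222) = 0.000148164
  f_Bull = (1/(0.7·√(2π)))·exp(−(1.78−2.5)²/(2·0.7²)) = 0.569918·exp(-0.52898) = 0.335799
  f_Crisis = (1/(0.6·√(2π)))·exp(−(1.78−2.6)²/(2·0.6²)) = 0.664904·exp(-0.93389) = 0.261322
  f_Bear = (1/(0.7·√(2π)))·exp(−(1.78−3.1)²/(2·0.7²)) = 0.569918·exp(-1.77796) = 0.0963062
Posterior odds = (π_Crisis·f_Crisis) / (π_Bull·f_Bull) = (0.17·0.261322) / (0.16·0.335799) = 0.0444247 / 0.0537278 ≈ 0.8268

0.8268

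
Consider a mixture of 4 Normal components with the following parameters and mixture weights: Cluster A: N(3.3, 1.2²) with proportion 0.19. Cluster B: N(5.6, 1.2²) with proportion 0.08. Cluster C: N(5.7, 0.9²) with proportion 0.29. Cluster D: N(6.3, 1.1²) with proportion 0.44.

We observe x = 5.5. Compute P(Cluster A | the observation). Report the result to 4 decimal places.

0.0411

Posterior ∝ prior × likelihood, so P(k | x) ∝ w_k f_k(x); normalise over all components.
Component likelihoods at x = 5.5:
  p_A = (1/(1.2·√(2π)))·exp(−(5.5−3.3)²/(2·1.2²)) = 0.332452·exp(-1.68056) = 0.061926
  p_B = (1/(1.2·√(2π)))·exp(−(5.5−5.6)²/(2·1.2²)) = 0.332452·exp(-0.00347) = 0.3313
  p_C = (1/(0.9·√(2π)))·exp(−(5.5−5.7)²/(2·0.9²)) = 0.443269·exp(-0.02469) = 0.432458
  p_D = (1/(1.1·√(2π)))·exp(−(5.5−6.3)²/(2·1.1²)) = 0.362675·exp(-0.26446) = 0.278396
Multiply by the mixture weights:
  w_A·p_A = 0.19 × 0.061926 = 0.0117659
  w_B·p_B = 0.08 × 0.3313 = 0.026504
  w_C·p_C = 0.29 × 0.432458 = 0.125413
  w_D·p_D = 0.44 × 0.278396 = 0.122494
Normaliser: 0.0117659 + 0.026504 + 0.125413 + 0.122494 = 0.286177
P(Cluster A | x) ≈ 0.0411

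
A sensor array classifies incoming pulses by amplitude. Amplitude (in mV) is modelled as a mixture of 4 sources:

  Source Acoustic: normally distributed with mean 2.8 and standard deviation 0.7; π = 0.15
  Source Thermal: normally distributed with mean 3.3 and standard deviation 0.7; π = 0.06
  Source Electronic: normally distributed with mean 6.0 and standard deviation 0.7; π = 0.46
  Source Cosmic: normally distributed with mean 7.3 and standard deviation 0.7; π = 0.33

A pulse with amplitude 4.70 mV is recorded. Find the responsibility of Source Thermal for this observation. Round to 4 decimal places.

Apply Bayes' rule: the posterior for each component is proportional to its prior times its likelihood at x.
Component likelihoods at x = 4.70 mV:
  L_Acoustic = 0.0143223
  L_Thermal = 0.07713
  L_Electronic = 0.101596
  L_Cosmic = 0.000575528
Prior × likelihood for each component:
  P(Z=Acoustic)·L_Acoustic = 0.15 × 0.0143223 = 0.00214835
  P(Z=Thermal)·L_Thermal = 0.06 × 0.07713 = 0.0046278
  P(Z=Electronic)·L_Electronic = 0.46 × 0.101596 = 0.0467341
  P(Z=Cosmic)·L_Cosmic = 0.33 × 0.000575528 = 0.000189924
Normaliser: 0.00214835 + 0.0046278 + 0.0467341 + 0.000189924 = 0.0537001
So the posterior for Source Thermal is 0.0046278 / 0.0537001 ≈ 0.0862.

0.0862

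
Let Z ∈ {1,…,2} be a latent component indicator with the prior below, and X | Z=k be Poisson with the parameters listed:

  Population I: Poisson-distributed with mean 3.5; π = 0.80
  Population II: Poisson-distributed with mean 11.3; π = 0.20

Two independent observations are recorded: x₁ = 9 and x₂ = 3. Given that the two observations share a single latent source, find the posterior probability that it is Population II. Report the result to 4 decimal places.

P(component k | x) = π_k·f_k(x) / marginal(x), where marginal(x) = Σ_j π_j·f_j(x).
Since both observations come from the same component, the likelihood for component k is f_k(x₁)·f_k(x₂).
  L_I = [e^(−3.5)·3.5^9/9! = 0.00655871] × [0.215785] = 0.00141528
  L_II = [e^(−11.3)·11.3^9/9! = 0.102427] × [0.00297548] = 0.00030477
Multiply by the mixture weights:
  π_I·L_I = 0.80 × 0.00141528 = 0.00113222
  π_II·L_II = 0.20 × 0.00030477 = 6.09539e-05
Denominator: 0.00113222 + 6.09539e-05 = 0.00119317
P(Population II | x₁, x₂) = 6.09539e-05 / 0.00119317 ≈ 0.0511

0.0511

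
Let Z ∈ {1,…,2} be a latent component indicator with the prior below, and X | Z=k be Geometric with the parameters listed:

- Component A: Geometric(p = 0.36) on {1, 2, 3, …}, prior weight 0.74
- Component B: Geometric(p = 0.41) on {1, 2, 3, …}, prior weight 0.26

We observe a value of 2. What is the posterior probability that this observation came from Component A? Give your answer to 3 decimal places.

P(component k | x) = w_k·f_k(x) / marginal(x), where marginal(x) = Σ_j w_j·f_j(x).
Geometric probabilities:
  L_A = 0.36·(1−0.36)^1 = 0.36·0.64 = 0.2304
  L_B = 0.41·(1−0.41)^1 = 0.41·0.59 = 0.2419
Unnormalised posteriors:
  w_A·L_A = 0.74 × 0.2304 = 0.170496
  w_B·L_B = 0.26 × 0.2419 = 0.062894
Evidence: 0.170496 + 0.062894 = 0.23339
P(Component A | x) = 0.170496 / 0.23339 ≈ 0.731

0.731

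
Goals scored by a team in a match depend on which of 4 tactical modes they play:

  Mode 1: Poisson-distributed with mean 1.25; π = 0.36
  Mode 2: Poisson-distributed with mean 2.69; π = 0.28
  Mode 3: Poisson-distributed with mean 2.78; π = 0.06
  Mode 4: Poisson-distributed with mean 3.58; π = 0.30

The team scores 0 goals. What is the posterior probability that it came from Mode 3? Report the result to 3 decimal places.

The responsibility of component k is P(Z=k) f_k(x) divided by Σ_j P(Z=j) f_j(x).
Evaluate each component's likelihood at the observed value:
  f_1 = e^(−1.25)·1.25^0/0! = 0.286505
  f_2 = e^(−2.69)·2.69^0/0! = 0.0678809
  f_3 = e^(−2.78)·2.78^0/0! = 0.0620385
  f_4 = e^(−3.58)·3.58^0/0! = 0.0278757
Unnormalised posteriors:
  P(Z=1)·f_1 = 0.36 × 0.286505 = 0.103142
  P(Z=2)·f_2 = 0.28 × 0.0678809 = 0.0190067
  P(Z=3)·f_3 = 0.06 × 0.0620385 = 0.00372231
  P(Z=4)·f_4 = 0.30 × 0.0278757 = 0.00836271
Denominator: 0.103142 + 0.0190067 + 0.00372231 + 0.00836271 = 0.134233
Responsibility of Mode 3: 0.00372231 / 0.134233 ≈ 0.028

0.028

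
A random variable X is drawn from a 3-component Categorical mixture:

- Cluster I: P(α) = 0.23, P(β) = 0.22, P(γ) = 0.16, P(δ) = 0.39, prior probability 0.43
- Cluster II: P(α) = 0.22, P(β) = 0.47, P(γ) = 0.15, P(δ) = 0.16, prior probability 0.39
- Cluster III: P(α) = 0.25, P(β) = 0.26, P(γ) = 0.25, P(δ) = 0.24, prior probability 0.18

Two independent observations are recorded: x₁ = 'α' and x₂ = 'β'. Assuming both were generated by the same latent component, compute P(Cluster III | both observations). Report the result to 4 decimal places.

0.1586

Apply Bayes' rule: the posterior for each component is proportional to its prior times its likelihood at x.
Since both observations come from the same component, the likelihood for component k is f_k(x₁)·f_k(x₂).
  L_I = [P(α | comp) = 0.23] × [0.22] = 0.0506
  L_II = [P(α | comp) = 0.22] × [0.47] = 0.1034
  L_III = [P(α | comp) = 0.25] × [0.26] = 0.065
Weight by the priors:
  π_I·L_I = 0.43 × 0.0506 = 0.021758
  π_II·L_II = 0.39 × 0.1034 = 0.040326
  π_III·L_III = 0.18 × 0.065 = 0.0117
Evidence: 0.021758 + 0.040326 + 0.0117 = 0.073784
Responsibility of Cluster III: 0.0117 / 0.073784 ≈ 0.1586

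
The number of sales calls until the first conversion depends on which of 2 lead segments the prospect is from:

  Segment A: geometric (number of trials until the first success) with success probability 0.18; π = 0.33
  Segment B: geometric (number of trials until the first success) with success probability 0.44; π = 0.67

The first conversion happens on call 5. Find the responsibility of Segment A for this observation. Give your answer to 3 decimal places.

The responsibility of component k is π_k f_k(x) divided by Σ_j π_j f_j(x).
Geometric probabilities:
  p_A = 0.0813819
  p_B = 0.0432718
Weight by the priors:
  π_A·p_A = 0.33 × 0.0813819 = 0.026856
  π_B·p_B = 0.67 × 0.0432718 = 0.0289921
Evidence: 0.026856 + 0.0289921 = 0.0558481
Responsibility of Segment A: 0.026856 / 0.0558481 ≈ 0.481

0.481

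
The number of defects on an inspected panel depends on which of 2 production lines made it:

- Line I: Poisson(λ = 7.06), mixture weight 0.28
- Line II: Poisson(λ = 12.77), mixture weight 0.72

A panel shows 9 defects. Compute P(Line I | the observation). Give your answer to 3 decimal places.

0.362

By Bayes' theorem, P(k | x) = w_k f_k(x) / Σ_j w_j f_j(x).
Component likelihoods at x = 9 defects:
  L_I = e^(−7.06)·7.06^9/9! = 0.103124
  L_II = e^(−12.77)·12.77^9/9! = 0.0707969
Unnormalised posteriors:
  w_I·L_I = 0.28 × 0.103124 = 0.0288748
  w_II·L_II = 0.72 × 0.0707969 = 0.0509738
Marginal: 0.0288748 + 0.0509738 = 0.0798486
P(Line I | 9 defects) = 0.0288748 / 0.0798486 ≈ 0.362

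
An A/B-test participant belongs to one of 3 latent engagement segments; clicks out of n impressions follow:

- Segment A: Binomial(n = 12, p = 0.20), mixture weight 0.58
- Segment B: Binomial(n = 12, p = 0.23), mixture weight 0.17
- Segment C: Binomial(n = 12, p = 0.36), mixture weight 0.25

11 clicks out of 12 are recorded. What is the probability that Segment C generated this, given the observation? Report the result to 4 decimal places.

0.9897

By Bayes' theorem, P(k | x) = π_k f_k(x) / Σ_j π_j f_j(x).
Binomial probabilities:
  L_A = C(12,11)·0.20^11·0.80^1 = 12·2.048e-08·0.8 = 1.96608e-07
  L_B = C(12,11)·0.23^11·0.77^1 = 12·9.5281e-08·0.77 = 8.80396e-07
  L_C = C(12,11)·0.36^11·0.64^1 = 12·1.31622e-05·0.64 = 0.000101085
Prior × likelihood for each component:
  π_A·L_A = 0.58 × 1.96608e-07 = 1.14033e-07
  π_B·L_B = 0.17 × 8.80396e-07 = 1.49667e-07
  π_C·L_C = 0.25 × 0.000101085 = 2.52714e-05
Normaliser: 1.14033e-07 + 1.49667e-07 + 2.52714e-05 = 2.55351e-05
P(Segment C | 11 clicks out of 12) = 2.52714e-05 / 2.55351e-05 ≈ 0.9897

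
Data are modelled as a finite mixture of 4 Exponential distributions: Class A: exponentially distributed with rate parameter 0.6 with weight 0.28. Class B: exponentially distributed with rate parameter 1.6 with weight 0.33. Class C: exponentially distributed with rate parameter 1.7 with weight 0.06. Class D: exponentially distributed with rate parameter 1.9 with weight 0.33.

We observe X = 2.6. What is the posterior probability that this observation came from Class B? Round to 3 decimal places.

0.167

Posterior ∝ prior × likelihood, so P(k | x) ∝ π_k f_k(x); normalise over all components.
Component likelihoods at x = 2.6:
  p_A = 0.126082
  p_B = 0.0249721
  p_C = 0.0204582
  p_D = 0.0135937
Prior × likelihood for each component:
  π_A·p_A = 0.28 × 0.126082 = 0.0353029
  π_B·p_B = 0.33 × 0.0249721 = 0.00824079
  π_C·p_C = 0.06 × 0.0204582 = 0.00122749
  π_D·p_D = 0.33 × 0.0135937 = 0.00448593
Normaliser: 0.0353029 + 0.00824079 + 0.00122749 + 0.00448593 = 0.0492571
Responsibility of Class B: 0.00824079 / 0.0492571 ≈ 0.167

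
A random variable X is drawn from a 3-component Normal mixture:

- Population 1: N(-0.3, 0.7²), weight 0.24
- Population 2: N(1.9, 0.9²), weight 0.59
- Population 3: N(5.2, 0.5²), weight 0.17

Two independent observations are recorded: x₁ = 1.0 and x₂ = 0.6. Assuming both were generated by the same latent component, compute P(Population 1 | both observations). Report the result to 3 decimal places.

0.197

The responsibility of component k is w_k f_k(x) divided by Σ_j w_j f_j(x).
Since both observations come from the same component, the likelihood for component k is f_k(x₁)·f_k(x₂).
  f_1 = [0.101596] × [0.249376] = 0.0253355
  f_2 = [0.268856] × [0.156173] = 0.0419882
  f_3 = [3.80216e-16] × [3.33118e-19] = 1.26657e-34
Multiply by the mixture weights:
  w_1·f_1 = 0.24 × 0.0253355 = 0.00608053
  w_2·f_2 = 0.59 × 0.0419882 = 0.0247731
  w_3·f_3 = 0.17 × 1.26657e-34 = 2.15316e-35
Evidence: 0.00608053 + 0.0247731 + 2.15316e-35 = 0.0308536
Responsibility of Population 1: 0.00608053 / 0.0308536 ≈ 0.197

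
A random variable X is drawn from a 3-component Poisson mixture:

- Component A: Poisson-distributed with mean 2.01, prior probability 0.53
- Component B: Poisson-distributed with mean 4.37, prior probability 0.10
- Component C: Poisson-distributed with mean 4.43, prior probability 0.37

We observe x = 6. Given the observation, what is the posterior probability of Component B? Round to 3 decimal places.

Apply Bayes' rule: the posterior for each component is proportional to its prior times its likelihood at x.
Poisson probabilities:
  L_A = 0.0122719
  L_B = 0.122374
  L_C = 0.125074
Prior × likelihood for each component:
  P(Z=A)·L_A = 0.53 × 0.0122719 = 0.00650411
  P(Z=B)·L_B = 0.10 × 0.122374 = 0.0122374
  P(Z=C)·L_C = 0.37 × 0.125074 = 0.0462772
Denominator: 0.00650411 + 0.0122374 + 0.0462772 = 0.0650187
P(Component B | x) = 0.0122374 / 0.0650187 ≈ 0.188

0.188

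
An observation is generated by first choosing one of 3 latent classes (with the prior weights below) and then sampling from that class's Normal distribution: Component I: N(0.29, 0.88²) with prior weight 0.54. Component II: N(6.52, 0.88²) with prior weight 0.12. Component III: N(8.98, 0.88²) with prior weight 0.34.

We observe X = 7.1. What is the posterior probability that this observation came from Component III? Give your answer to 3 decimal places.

0.264

P(component k | x) = π_k·f_k(x) / marginal(x), where marginal(x) = Σ_j π_j·f_j(x).
Evaluate each component's likelihood at the observed value:
  f_I = (1/(0.88·√(2π)))·exp(−(7.1−0.29)²/(2·0.88²)) = 0.453344·exp(-29.94325) = 4.48994e-14
  f_II = (1/(0.88·√(2π)))·exp(−(7.1−6.52)²/(2·0.88²)) = 0.453344·exp(-0.21720) = 0.364837
  f_III = (1/(0.88·√(2π)))·exp(−(7.1−8.98)²/(2·0.88²)) = 0.453344·exp(-2.28202) = 0.0462761
Weight by the priors:
  π_I·f_I = 0.54 × 4.48994e-14 = 2.42457e-14
  π_II·f_II = 0.12 × 0.364837 = 0.0437804
  π_III·f_III = 0.34 × 0.0462761 = 0.0157339
Marginal: 2.42457e-14 + 0.0437804 + 0.0157339 = 0.0595143
Responsibility of Component III: 0.0157339 / 0.0595143 ≈ 0.264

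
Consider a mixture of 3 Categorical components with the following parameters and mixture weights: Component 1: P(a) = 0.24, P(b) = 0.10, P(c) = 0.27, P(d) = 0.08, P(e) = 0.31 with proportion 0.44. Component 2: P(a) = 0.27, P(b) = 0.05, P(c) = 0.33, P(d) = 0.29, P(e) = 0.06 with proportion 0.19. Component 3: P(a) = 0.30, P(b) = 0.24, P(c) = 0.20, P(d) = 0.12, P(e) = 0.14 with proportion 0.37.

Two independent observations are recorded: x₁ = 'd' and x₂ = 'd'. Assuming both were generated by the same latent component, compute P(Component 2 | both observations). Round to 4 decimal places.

Apply Bayes' rule: the posterior for each component is proportional to its prior times its likelihood at x.
Since both observations come from the same component, the likelihood for component k is f_k(x₁)·f_k(x₂).
  L_1 = [P(d | comp) = 0.08] × [0.08] = 0.0064
  L_2 = [P(d | comp) = 0.29] × [0.29] = 0.0841
  L_3 = [P(d | comp) = 0.12] × [0.12] = 0.0144
Unnormalised posteriors:
  π_1·L_1 = 0.44 × 0.0064 = 0.002816
  π_2·L_2 = 0.19 × 0.0841 = 0.015979
  π_3·L_3 = 0.37 × 0.0144 = 0.005328
Evidence: 0.002816 + 0.015979 + 0.005328 = 0.024123
P(Component 2 | x₁,x₂) ≈ 0.6624

0.6624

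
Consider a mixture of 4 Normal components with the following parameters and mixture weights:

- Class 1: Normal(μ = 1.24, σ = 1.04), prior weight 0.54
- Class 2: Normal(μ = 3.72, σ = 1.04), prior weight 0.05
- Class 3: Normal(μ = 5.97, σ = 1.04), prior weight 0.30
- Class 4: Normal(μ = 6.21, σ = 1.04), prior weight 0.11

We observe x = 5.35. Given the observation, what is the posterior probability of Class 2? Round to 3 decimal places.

0.043

Posterior ∝ prior × likelihood, so P(k | x) ∝ π_k f_k(x); normalise over all components.
Component likelihoods at x = 5.35:
  f_1 = (1/(1.04·√(2π)))·exp(−(5.35−1.24)²/(2·1.04²)) = 0.383598·exp(-7.80885) = 0.000155789
  f_2 = (1/(1.04·√(2π)))·exp(−(5.35−3.72)²/(2·1.04²)) = 0.383598·exp(-1.22823) = 0.112322
  f_3 = (1/(1.04·√(2π)))·exp(−(5.35−5.97)²/(2·1.04²)) = 0.383598·exp(-0.17770) = 0.321146
  f_4 = (1/(1.04·√(2π)))·exp(−(5.35−6.21)²/(2·1.04²)) = 0.383598·exp(-0.34190) = 0.272515
Prior × likelihood for each component:
  π_1·f_1 = 0.54 × 0.000155789 = 8.41261e-05
  π_2·f_2 = 0.05 × 0.112322 = 0.0056161
  π_3·f_3 = 0.30 × 0.321146 = 0.0963438
  π_4·f_4 = 0.11 × 0.272515 = 0.0299767
Denominator: 8.41261e-05 + 0.0056161 + 0.0963438 + 0.0299767 = 0.132021
Responsibility of Class 2: 0.0056161 / 0.132021 ≈ 0.043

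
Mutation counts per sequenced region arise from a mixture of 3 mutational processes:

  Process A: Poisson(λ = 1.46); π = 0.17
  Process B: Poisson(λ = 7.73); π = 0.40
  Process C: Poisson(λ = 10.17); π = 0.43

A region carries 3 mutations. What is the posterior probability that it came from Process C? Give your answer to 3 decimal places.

0.078

The responsibility of component k is w_k f_k(x) divided by Σ_j w_j f_j(x).
Component likelihoods at x = 3 mutations:
  p_A = e^(−1.46)·1.46^3/3! = 0.120458
  p_B = e^(−7.73)·7.73^3/3! = 0.0338291
  p_C = e^(−10.17)·10.17^3/3! = 0.00671486
Unnormalised posteriors:
  w_A·p_A = 0.17 × 0.120458 = 0.0204779
  w_B·p_B = 0.40 × 0.0338291 = 0.0135317
  w_C·p_C = 0.43 × 0.00671486 = 0.00288739
Evidence: 0.0204779 + 0.0135317 + 0.00288739 = 0.036897
P(Process C | the observation) = 0.00288739 / 0.036897 ≈ 0.078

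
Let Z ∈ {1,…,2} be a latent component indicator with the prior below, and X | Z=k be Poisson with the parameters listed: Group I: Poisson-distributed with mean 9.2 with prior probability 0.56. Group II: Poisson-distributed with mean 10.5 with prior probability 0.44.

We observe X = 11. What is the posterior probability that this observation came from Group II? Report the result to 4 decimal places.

0.4782

Posterior ∝ prior × likelihood, so P(k | x) ∝ w_k f_k(x); normalise over all components.
Evaluate each component's likelihood at the observed value:
  f_I = e^(−9.2)·9.2^11/11! = 0.101158
  f_II = e^(−10.5)·10.5^11/11! = 0.117987
Unnormalised posteriors:
  w_I·f_I = 0.56 × 0.101158 = 0.0566486
  w_II·f_II = 0.44 × 0.117987 = 0.0519143
Denominator: 0.0566486 + 0.0519143 = 0.108563
P(Group II | the observation) = 0.0519143 / 0.108563 ≈ 0.4782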